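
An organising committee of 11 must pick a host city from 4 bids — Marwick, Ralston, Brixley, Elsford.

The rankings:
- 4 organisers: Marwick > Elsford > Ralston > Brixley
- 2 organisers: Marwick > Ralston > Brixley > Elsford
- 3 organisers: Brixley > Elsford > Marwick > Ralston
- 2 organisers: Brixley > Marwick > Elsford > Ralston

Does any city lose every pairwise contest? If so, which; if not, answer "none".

Head-to-head results (11 organisers):
Marwick vs Ralston: Marwick, 11–0.
Marwick vs Brixley: Marwick wins 6–5.
Marwick vs Elsford: Marwick is ranked higher on 4+2+2 = 8 ballots, Elsford on 3. Marwick wins 8–3.
Ralston vs Brixley: Ralston, 6–5.
Ralston vs Elsford: 2 to 9, Elsford.
Brixley vs Elsford: Brixley is ranked higher on 2+3+2 = 7 ballots, Elsford on 4. Brixley wins 7–4.
No city is winless: Marwick beats Ralston; Ralston beats Brixley; Brixley beats Elsford; Elsford beats Ralston. There is no Condorcet loser.

none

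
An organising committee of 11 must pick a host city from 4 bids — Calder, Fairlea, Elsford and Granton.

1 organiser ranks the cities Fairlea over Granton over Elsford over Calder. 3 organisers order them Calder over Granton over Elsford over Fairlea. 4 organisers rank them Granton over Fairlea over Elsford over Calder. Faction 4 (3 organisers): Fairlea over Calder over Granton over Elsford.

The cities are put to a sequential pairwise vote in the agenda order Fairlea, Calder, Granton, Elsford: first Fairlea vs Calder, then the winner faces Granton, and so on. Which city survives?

Round 1: Fairlea vs Calder — 8–3, Fairlea advances.
Round 2: Fairlea vs Granton — 4–7, Granton advances.
Round 3: Granton vs Elsford — 11–0, Granton advances.
Granton survives the agenda.

Granton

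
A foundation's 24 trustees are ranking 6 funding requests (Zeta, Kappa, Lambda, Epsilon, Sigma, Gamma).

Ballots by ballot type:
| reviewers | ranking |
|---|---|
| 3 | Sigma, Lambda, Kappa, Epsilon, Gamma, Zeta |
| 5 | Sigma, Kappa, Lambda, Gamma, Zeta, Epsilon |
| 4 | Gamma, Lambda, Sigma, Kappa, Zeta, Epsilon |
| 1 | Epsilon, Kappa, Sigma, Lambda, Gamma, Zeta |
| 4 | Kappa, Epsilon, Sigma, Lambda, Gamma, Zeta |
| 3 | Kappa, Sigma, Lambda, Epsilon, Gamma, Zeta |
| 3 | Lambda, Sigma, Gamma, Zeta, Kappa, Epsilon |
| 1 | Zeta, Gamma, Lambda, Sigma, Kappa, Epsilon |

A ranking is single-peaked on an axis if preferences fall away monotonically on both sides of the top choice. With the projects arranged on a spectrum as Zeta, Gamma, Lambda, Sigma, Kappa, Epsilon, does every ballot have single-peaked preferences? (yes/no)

yes

Axis positions: Zeta=1, Gamma=2, Lambda=3, Sigma=4, Kappa=5, Epsilon=6.
Ballot type 1 (peak Sigma at position 4): ranking walks positions 4-3-5-6-2-1, expanding outward from the peak — single-peaked.
Ballot type 2 (peak Sigma at position 4): ranking walks positions 4-5-3-2-1-6, expanding outward from the peak — single-peaked.
Ballot type 3 (peak Gamma at position 2): ranking walks positions 2-3-4-5-1-6, expanding outward from the peak — single-peaked.
Ballot type 4 (peak Epsilon at position 6): ranking walks positions 6-5-4-3-2-1, expanding outward from the peak — single-peaked.
Ballot type 5 (peak Kappa at position 5): ranking walks positions 5-6-4-3-2-1, expanding outward from the peak — single-peaked.
Ballot type 6 (peak Kappa at position 5): ranking walks positions 5-4-3-6-2-1, expanding outward from the peak — single-peaked.
Ballot type 7 (peak Lambda at position 3): ranking walks positions 3-4-2-1-5-6, expanding outward from the peak — single-peaked.
Ballot type 8 (peak Zeta at position 1): ranking walks positions 1-2-3-4-5-6, expanding outward from the peak — single-peaked.
Every ranking is single-peaked on this axis.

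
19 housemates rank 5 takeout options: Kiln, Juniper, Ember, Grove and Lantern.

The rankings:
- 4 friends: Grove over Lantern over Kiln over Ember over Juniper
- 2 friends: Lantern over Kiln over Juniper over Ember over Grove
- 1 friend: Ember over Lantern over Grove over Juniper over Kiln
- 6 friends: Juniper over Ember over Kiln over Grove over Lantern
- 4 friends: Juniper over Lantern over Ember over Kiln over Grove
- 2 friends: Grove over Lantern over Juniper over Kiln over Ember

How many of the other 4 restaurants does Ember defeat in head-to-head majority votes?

2

Ember against each rival (19 friends):
Ember vs Kiln: Ember wins 11–8.
Ember vs Juniper: Juniper, 14–5.
Ember vs Grove: Ember wins 13–6.
Ember vs Lantern: Lantern wins 12–7.
Ember beats Kiln, Grove; loses to Juniper, Lantern — 2 pairwise wins.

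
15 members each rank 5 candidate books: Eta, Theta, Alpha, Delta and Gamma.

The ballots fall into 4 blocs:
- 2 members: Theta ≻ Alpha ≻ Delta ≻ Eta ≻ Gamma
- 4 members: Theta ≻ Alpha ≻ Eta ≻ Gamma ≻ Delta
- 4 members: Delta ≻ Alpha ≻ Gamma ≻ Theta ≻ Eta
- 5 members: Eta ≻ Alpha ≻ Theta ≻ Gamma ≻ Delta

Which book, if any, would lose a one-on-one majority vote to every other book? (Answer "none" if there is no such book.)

Delta

Head-to-head results (15 members):
Eta vs Theta: Theta, 10–5.
Eta vs Alpha: Alpha, 10–5.
Eta vs Delta: 4+5 = 9 for Eta, 6 for Delta — Eta by 9–6.
Eta vs Gamma: 11 to 4, Eta.
Theta vs Alpha: Alpha wins 9–6.
Theta vs Delta: Theta, 11–4.
Theta vs Gamma: Theta wins 11–4.
Alpha vs Delta: Alpha preferred on 2+4+5 = 11 ballots; Alpha wins 11–4.
Alpha vs Gamma: Alpha, 15–0.
Delta vs Gamma: Delta is ranked higher on 2+4 = 6 ballots, Gamma on 9. Gamma wins 9–6.
Only Delta has no wins; Delta is the Condorcet loser.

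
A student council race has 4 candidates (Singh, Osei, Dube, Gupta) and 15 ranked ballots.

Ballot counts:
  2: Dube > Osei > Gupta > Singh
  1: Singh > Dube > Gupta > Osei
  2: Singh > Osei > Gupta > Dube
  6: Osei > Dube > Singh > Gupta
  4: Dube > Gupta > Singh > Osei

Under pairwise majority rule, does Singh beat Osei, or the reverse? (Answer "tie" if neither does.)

Osei

Ballots ranking Singh above Osei: 1 + 2 + 4 = 7.
Ballots ranking Osei above Singh: 15 − 7 = 8.
Osei wins the head-to-head 8–7.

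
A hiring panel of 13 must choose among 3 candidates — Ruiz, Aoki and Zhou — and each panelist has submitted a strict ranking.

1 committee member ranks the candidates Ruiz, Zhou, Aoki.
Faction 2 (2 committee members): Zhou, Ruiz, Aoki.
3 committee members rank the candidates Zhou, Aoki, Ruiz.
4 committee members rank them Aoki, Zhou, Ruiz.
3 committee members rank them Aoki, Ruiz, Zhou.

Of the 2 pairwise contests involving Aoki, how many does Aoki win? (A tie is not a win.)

Aoki against each rival (13 committee members):
Aoki vs Ruiz: Aoki is ranked higher on 3+4+3 = 10 ballots, Ruiz on 3. Aoki wins 10–3.
Aoki–Zhou: Aoki 7–6.
Aoki beats Ruiz, Zhou — 2 pairwise wins.

2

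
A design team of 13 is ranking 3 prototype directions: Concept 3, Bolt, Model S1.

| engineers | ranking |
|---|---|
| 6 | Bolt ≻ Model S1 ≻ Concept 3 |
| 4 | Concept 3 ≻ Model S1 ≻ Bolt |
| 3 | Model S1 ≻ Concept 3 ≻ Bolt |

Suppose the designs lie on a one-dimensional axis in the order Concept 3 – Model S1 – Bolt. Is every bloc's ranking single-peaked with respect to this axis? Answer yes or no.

yes

Axis positions: Concept 3=1, Model S1=2, Bolt=3.
Bloc 1 (peak Bolt at position 3): ranking walks positions 3-2-1, expanding outward from the peak — single-peaked.
Bloc 2 (peak Concept 3 at position 1): ranking walks positions 1-2-3, expanding outward from the peak — single-peaked.
Bloc 3 (peak Model S1 at position 2): ranking walks positions 2-1-3, expanding outward from the peak — single-peaked.
Every ranking is single-peaked on this axis.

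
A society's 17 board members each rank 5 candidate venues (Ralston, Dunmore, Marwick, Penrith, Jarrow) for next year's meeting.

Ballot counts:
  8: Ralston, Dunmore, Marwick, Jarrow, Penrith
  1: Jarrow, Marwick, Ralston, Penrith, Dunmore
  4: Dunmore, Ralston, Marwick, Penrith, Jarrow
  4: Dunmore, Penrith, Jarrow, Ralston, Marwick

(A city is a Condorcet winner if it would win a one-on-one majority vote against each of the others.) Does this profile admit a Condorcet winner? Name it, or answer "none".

Ralston

Check each pair by majority over 17 ballots:
Ralston vs Dunmore: 8+1 = 9 for Ralston, 8 for Dunmore — Ralston by 9–8.
Ralston vs Marwick: Ralston wins 16–1.
Ralston vs Penrith: Ralston is ranked higher on 8+1+4 = 13 ballots, Penrith on 4. Ralston wins 13–4.
Ralston vs Jarrow: Ralston is ranked higher on 8+4 = 12 ballots, Jarrow on 5. Ralston wins 12–5.
Dunmore–Marwick: Dunmore 16–1.
Dunmore–Penrith: Dunmore 16–1.
Dunmore vs Jarrow: 8+4+4 = 16 for Dunmore, 1 for Jarrow — Dunmore by 16–1.
Marwick vs Penrith: Marwick wins 13–4.
Marwick vs Jarrow: Marwick, 12–5.
Penrith vs Jarrow: Jarrow wins 9–8.
Ralston defeats every rival head-to-head and is the Condorcet winner.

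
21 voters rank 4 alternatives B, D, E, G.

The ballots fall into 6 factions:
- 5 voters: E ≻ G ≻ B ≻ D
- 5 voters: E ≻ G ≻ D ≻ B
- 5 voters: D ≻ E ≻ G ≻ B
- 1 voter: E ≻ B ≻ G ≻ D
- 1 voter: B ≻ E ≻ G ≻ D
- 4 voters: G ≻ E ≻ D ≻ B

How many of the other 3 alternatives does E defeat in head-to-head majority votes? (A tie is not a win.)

3

E against each rival (21 voters):
E vs B: E wins 20–1.
E vs D: E, 16–5.
E vs G: 17 to 4, E.
E beats B, D, G — 3 pairwise wins.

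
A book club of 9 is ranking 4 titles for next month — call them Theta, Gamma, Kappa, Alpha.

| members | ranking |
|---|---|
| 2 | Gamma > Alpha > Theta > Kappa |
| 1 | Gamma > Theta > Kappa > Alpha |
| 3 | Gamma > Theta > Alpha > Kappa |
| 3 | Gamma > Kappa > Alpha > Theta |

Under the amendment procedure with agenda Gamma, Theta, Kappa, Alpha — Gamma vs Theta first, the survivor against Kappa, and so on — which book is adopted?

Round 1: Gamma vs Theta — 9–0, Gamma advances.
Round 2: Gamma vs Kappa — 9–0, Gamma advances.
Round 3: Gamma vs Alpha — 9–0, Gamma advances.
The agenda winner is Gamma.

Gamma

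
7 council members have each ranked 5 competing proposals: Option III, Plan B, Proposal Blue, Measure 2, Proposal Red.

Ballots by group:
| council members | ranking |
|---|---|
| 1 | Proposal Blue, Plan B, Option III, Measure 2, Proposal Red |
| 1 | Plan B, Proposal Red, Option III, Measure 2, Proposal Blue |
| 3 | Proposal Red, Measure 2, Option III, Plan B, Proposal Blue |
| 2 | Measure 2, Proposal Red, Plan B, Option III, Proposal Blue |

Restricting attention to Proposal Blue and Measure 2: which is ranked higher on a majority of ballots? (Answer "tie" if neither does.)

Ballots ranking Proposal Blue above Measure 2: 1.
Ballots ranking Measure 2 above Proposal Blue: 7 − 1 = 6.
Measure 2 wins the head-to-head 6–1.

Measure 2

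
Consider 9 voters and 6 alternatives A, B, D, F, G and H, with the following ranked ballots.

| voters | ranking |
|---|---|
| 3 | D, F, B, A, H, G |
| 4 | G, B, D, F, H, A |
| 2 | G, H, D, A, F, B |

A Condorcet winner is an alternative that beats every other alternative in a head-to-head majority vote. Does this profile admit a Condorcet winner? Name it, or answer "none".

G

Pairwise majorities:
A vs B: A preferred on 2 ballots; B wins 7–2.
A vs D: A preferred on 0 ballots; D wins 9–0.
A vs F: A preferred on 2 ballots; F wins 7–2.
A vs G: 3 to 6, G.
A vs H: 3 to 6, H.
B vs D: 4 for B, 5 for D — D by 5–4.
B vs F: B preferred on 4 ballots; F wins 5–4.
B vs G: 3 to 6, G.
B vs H: B is ranked higher on 3+4 = 7 ballots, H on 2. B wins 7–2.
D vs F: D preferred on 3+4+2 = 9 ballots; D wins 9–0.
D vs G: 3 to 6, G.
D vs H: D preferred on 3+4 = 7 ballots; D wins 7–2.
F vs G: F preferred on 3 ballots; G wins 6–3.
F vs H: F preferred on 3+4 = 7 ballots; F wins 7–2.
G vs H: G is ranked higher on 4+2 = 6 ballots, H on 3. G wins 6–3.
Only G has no losses; G is the Condorcet winner.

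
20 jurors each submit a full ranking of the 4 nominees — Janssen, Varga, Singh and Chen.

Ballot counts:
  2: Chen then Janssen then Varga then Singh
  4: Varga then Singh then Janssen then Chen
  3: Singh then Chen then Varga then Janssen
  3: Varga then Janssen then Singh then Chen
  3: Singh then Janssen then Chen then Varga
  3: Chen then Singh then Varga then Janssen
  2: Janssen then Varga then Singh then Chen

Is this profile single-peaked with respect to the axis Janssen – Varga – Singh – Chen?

Axis positions: Janssen=1, Varga=2, Singh=3, Chen=4.
Faction 1: ranking walks positions 4-1-2-3; Janssen is ranked above Singh even though Singh lies between Janssen and the peak Chen on the axis — preferences dip and rise again. Not single-peaked.
Faction 2 (peak Varga at position 2): ranking walks positions 2-3-1-4, expanding outward from the peak — single-peaked.
Faction 3 (peak Singh at position 3): ranking walks positions 3-4-2-1, expanding outward from the peak — single-peaked.
Faction 4 (peak Varga at position 2): ranking walks positions 2-1-3-4, expanding outward from the peak — single-peaked.
Faction 5: ranking walks positions 3-1-4-2; Janssen is ranked above Varga even though Varga lies between Janssen and the peak Singh on the axis — preferences dip and rise again. Not single-peaked.
Faction 6 (peak Chen at position 4): ranking walks positions 4-3-2-1, expanding outward from the peak — single-peaked.
Faction 7 (peak Janssen at position 1): ranking walks positions 1-2-3-4, expanding outward from the peak — single-peaked.
Faction 1 violates single-peakedness, so the profile is not single-peaked on this axis.

no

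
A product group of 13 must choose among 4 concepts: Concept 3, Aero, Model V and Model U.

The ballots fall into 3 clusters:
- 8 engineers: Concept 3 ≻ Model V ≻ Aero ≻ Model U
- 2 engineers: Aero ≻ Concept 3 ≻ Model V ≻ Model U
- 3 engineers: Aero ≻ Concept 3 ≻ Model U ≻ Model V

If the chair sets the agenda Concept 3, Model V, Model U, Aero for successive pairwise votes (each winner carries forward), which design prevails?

Concept 3

Round 1: Concept 3 vs Model V — 13–0, Concept 3 advances.
Round 2: Concept 3 vs Model U — 13–0, Concept 3 advances.
Round 3: Concept 3 vs Aero — 8–5, Concept 3 advances.
The agenda winner is Concept 3.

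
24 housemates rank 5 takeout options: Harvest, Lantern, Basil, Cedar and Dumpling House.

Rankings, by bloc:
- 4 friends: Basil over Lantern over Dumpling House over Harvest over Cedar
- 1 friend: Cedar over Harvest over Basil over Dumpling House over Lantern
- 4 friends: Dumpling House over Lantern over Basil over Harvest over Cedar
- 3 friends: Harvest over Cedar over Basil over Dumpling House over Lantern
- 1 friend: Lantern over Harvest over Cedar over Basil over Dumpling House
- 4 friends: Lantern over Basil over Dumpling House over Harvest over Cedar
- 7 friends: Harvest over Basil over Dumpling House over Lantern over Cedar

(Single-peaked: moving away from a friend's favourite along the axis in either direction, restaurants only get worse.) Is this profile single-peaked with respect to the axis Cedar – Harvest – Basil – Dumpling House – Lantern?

no

Axis positions: Cedar=1, Harvest=2, Basil=3, Dumpling House=4, Lantern=5.
Bloc 1: ranking walks positions 3-5-4-2-1; Lantern is ranked above Dumpling House even though Dumpling House lies between Lantern and the peak Basil on the axis — preferences dip and rise again. Not single-peaked.
Bloc 2 (peak Cedar at position 1): ranking walks positions 1-2-3-4-5, expanding outward from the peak — single-peaked.
Bloc 3 (peak Dumpling House at position 4): ranking walks positions 4-5-3-2-1, expanding outward from the peak — single-peaked.
Bloc 4 (peak Harvest at position 2): ranking walks positions 2-1-3-4-5, expanding outward from the peak — single-peaked.
Bloc 5: ranking walks positions 5-2-1-3-4; Harvest is ranked above Dumpling House even though Dumpling House lies between Harvest and the peak Lantern on the axis — preferences dip and rise again. Not single-peaked.
Bloc 6: ranking walks positions 5-3-4-2-1; Basil is ranked above Dumpling House even though Dumpling House lies between Basil and the peak Lantern on the axis — preferences dip and rise again. Not single-peaked.
Bloc 7 (peak Harvest at position 2): ranking walks positions 2-3-4-5-1, expanding outward from the peak — single-peaked.
Bloc 1 violates single-peakedness, so the profile is not single-peaked on this axis.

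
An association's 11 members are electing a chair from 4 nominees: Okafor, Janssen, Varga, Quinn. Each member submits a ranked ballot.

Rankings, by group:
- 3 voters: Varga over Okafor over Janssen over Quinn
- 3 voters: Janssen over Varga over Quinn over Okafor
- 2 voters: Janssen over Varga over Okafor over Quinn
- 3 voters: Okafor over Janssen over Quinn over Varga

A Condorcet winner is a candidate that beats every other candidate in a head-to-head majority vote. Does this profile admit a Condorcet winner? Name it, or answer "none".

none

Head-to-head results (11 voters):
Okafor vs Janssen: Okafor wins 6–5.
Okafor vs Varga: Varga wins 8–3.
Okafor–Quinn: Okafor 8–3.
Janssen vs Varga: Janssen, 8–3.
Janssen–Quinn: Janssen 11–0.
Varga vs Quinn: Varga wins 8–3.
No candidate is unbeaten: Okafor loses to Varga; Janssen loses to Okafor; Varga loses to Janssen; Quinn loses to Okafor. In particular Okafor beats Janssen beats Varga beats Okafor is a majority cycle — no Condorcet winner exists.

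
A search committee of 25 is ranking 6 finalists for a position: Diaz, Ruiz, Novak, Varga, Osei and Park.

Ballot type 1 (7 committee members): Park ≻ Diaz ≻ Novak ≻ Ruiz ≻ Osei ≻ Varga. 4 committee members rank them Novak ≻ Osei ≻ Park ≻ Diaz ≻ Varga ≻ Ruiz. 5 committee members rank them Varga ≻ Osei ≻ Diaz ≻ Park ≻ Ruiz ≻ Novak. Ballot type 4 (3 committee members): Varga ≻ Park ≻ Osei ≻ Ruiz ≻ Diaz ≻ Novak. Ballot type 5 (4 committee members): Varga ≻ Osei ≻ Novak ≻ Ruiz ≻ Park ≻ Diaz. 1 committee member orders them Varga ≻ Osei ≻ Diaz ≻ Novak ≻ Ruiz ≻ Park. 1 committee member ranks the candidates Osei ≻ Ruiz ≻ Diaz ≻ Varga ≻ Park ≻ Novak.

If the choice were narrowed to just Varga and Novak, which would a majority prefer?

Varga

Ballots ranking Varga above Novak: 5 + 3 + 4 + 1 + 1 = 14.
Ballots ranking Novak above Varga: 25 − 14 = 11.
Varga wins the head-to-head 14–11.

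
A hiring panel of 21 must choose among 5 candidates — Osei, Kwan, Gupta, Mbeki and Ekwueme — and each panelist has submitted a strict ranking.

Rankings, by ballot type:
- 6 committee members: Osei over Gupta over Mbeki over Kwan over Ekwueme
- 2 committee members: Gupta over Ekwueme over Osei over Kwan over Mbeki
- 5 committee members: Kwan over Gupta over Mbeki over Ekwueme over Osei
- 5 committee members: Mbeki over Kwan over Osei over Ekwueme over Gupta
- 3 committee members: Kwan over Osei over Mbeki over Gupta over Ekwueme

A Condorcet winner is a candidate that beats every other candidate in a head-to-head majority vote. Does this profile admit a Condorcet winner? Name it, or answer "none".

Pairwise majorities:
Osei vs Kwan: Kwan wins 13–8.
Osei vs Gupta: Osei wins 14–7.
Osei–Mbeki: Osei 11–10.
Osei vs Ekwueme: Osei wins 14–7.
Kwan vs Gupta: Kwan wins 13–8.
Kwan vs Mbeki: Mbeki, 11–10.
Kwan vs Ekwueme: Kwan wins 19–2.
Gupta–Mbeki: Gupta 13–8.
Gupta vs Ekwueme: Gupta wins 16–5.
Mbeki vs Ekwueme: Mbeki, 19–2.
Each candidate drops at least one matchup (Osei loses to Kwan; Kwan loses to Mbeki; Gupta loses to Osei; Mbeki loses to Osei; Ekwueme loses to Osei); the cycle Osei beats Mbeki beats Kwan beats Osei rules out a Condorcet winner.

none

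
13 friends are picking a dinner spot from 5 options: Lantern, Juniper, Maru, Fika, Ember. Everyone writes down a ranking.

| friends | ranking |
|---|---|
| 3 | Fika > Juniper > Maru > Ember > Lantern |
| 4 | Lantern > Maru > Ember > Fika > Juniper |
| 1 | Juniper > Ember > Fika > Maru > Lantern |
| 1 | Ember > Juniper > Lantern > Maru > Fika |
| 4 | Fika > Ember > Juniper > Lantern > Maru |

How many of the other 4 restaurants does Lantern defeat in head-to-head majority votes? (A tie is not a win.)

1

Lantern against each rival (13 friends):
Lantern vs Juniper: 4 to 9, Juniper.
Lantern vs Maru: Lantern wins 9–4.
Lantern vs Fika: 4+1 = 5 for Lantern, 8 for Fika — Fika by 8–5.
Lantern vs Ember: Lantern preferred on 4 ballots; Ember wins 9–4.
Lantern beats Maru; loses to Juniper, Fika, Ember — 1 pairwise win.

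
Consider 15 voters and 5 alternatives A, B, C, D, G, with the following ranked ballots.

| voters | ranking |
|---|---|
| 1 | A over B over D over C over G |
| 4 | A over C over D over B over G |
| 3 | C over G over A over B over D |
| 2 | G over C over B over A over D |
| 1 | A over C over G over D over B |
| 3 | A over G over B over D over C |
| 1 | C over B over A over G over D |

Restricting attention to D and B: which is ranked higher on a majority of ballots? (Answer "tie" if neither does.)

B

Ballots ranking D above B: 4 + 1 = 5.
Ballots ranking B above D: 15 − 5 = 10.
B wins the head-to-head 10–5.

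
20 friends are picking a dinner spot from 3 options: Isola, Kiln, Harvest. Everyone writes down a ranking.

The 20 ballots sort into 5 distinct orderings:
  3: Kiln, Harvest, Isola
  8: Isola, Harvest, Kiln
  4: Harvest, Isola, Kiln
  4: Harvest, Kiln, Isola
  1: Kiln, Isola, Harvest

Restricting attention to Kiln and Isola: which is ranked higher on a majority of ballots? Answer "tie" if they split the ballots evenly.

Isola

Ballots ranking Kiln above Isola: 3 + 4 + 1 = 8.
Ballots ranking Isola above Kiln: 20 − 8 = 12.
Isola wins the head-to-head 12–8.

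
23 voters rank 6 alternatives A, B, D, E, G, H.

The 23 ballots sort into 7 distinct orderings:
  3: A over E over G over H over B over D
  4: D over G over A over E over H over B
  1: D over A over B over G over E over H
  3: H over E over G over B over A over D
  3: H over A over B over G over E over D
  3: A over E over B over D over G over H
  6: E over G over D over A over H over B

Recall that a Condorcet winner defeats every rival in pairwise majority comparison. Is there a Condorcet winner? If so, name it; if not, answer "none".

none

Check each pair by majority over 23 ballots:
A vs B: A, 20–3.
A vs D: A, 12–11.
A–E: A 14–9.
A vs G: G, 13–10.
A vs H: A, 17–6.
B vs D: B, 12–11.
B–E: E 19–4.
B vs G: G, 16–7.
B vs H: H wins 19–4.
D–E: E 18–5.
D vs G: G, 15–8.
D–H: D 14–9.
E vs G: E, 15–8.
E–H: E 17–6.
G–H: G 17–6.
Every alternative loses at least once (A loses to G; B loses to A; D loses to A; E loses to A; G loses to E; H loses to A). The majority relation contains the cycle A > E > G > A, so there is no Condorcet winner.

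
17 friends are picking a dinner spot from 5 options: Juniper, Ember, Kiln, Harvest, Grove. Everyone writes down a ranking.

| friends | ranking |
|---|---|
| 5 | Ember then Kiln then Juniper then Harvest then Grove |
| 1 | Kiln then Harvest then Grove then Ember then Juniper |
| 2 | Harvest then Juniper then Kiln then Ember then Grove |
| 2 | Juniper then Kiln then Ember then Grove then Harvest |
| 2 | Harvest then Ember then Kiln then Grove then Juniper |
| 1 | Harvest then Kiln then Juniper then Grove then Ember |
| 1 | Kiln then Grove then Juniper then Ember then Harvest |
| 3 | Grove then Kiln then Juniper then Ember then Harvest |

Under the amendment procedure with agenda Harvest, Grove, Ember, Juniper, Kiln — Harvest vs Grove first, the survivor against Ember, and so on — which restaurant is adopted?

Round 1: Harvest vs Grove — 11–6, Harvest advances.
Round 2: Harvest vs Ember — 6–11, Ember advances.
Round 3: Ember vs Juniper — 8–9, Juniper advances.
Round 4: Juniper vs Kiln — 4–13, Kiln advances.
The agenda winner is Kiln.

Kiln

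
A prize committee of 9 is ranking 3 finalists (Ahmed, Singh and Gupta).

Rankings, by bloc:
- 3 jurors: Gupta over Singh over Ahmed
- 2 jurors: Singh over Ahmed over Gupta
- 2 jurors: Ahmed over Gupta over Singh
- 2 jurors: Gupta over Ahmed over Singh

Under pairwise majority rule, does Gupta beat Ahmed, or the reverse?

Ballots ranking Gupta above Ahmed: 3 + 2 = 5.
Ballots ranking Ahmed above Gupta: 9 − 5 = 4.
Gupta wins the head-to-head 5–4.

Gupta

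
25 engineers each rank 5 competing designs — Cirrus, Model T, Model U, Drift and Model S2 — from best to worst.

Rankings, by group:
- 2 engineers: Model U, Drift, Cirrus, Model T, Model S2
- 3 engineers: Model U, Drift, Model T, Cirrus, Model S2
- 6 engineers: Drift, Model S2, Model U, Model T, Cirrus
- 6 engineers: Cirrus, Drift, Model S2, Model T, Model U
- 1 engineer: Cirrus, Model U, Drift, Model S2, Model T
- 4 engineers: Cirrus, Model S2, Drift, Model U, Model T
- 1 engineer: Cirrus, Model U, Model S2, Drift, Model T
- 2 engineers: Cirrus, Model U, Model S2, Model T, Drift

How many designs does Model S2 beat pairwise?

2

Model S2 against each rival (25 engineers):
Model S2 vs Cirrus: 6 to 19, Cirrus.
Model S2 vs Model T: Model S2, 20–5.
Model S2 vs Model U: Model S2, 16–9.
Model S2 vs Drift: 7 to 18, Drift.
Model S2 beats Model T, Model U; loses to Cirrus, Drift — 2 pairwise wins.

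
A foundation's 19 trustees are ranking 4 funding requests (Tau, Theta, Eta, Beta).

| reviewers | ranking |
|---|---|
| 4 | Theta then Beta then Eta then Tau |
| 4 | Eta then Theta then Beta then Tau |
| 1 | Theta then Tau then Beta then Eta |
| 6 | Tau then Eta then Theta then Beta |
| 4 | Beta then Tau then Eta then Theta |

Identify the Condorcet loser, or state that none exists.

none

Pairwise majorities:
Tau vs Theta: 10 to 9, Tau.
Tau vs Eta: Tau, 11–8.
Tau vs Beta: Beta, 12–7.
Theta vs Eta: Eta wins 14–5.
Theta vs Beta: Theta preferred on 4+4+1+6 = 15 ballots; Theta wins 15–4.
Eta vs Beta: 4+6 = 10 for Eta, 9 for Beta — Eta by 10–9.
Every project wins at least one matchup (Tau beats Theta; Theta beats Beta; Eta beats Theta; Beta beats Tau), so there is no Condorcet loser.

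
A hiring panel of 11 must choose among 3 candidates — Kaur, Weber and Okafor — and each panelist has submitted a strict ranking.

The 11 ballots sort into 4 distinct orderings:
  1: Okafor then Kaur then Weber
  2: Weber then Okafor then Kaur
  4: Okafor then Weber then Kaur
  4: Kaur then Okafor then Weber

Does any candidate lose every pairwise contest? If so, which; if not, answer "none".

Pairwise majorities:
Kaur vs Weber: Kaur preferred on 1+4 = 5 ballots; Weber wins 6–5.
Kaur vs Okafor: Kaur is ranked higher on 4 ballots, Okafor on 7. Okafor wins 7–4.
Weber vs Okafor: 2 to 9, Okafor.
Only Kaur has no wins; Kaur is the Condorcet loser.

Kaur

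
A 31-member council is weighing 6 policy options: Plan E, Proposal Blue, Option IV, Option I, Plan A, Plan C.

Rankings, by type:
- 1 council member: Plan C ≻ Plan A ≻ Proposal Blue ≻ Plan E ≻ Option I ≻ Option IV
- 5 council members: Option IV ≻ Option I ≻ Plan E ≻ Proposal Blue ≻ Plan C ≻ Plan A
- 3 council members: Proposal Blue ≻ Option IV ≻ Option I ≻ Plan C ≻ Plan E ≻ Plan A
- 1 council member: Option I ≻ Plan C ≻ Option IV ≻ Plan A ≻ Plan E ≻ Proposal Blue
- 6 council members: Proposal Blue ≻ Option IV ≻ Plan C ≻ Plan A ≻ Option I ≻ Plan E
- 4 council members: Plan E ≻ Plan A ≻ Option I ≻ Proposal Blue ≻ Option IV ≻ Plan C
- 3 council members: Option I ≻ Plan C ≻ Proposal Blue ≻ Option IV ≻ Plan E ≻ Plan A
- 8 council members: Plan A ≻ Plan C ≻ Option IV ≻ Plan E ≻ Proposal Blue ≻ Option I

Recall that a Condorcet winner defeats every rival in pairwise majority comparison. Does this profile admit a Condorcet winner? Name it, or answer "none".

none

Head-to-head results (31 council members):
Plan E vs Proposal Blue: 18 to 13, Plan E.
Plan E vs Option IV: 5 to 26, Option IV.
Plan E vs Option I: Plan E preferred on 1+4+8 = 13 ballots; Option I wins 18–13.
Plan E vs Plan A: 5+3+4+3 = 15 for Plan E, 16 for Plan A — Plan A by 16–15.
Plan E–Plan C: Plan C 22–9.
Proposal Blue vs Option IV: Proposal Blue, 17–14.
Proposal Blue vs Option I: Proposal Blue preferred on 1+3+6+8 = 18 ballots; Proposal Blue wins 18–13.
Proposal Blue vs Plan A: Proposal Blue is ranked higher on 5+3+6+3 = 17 ballots, Plan A on 14. Proposal Blue wins 17–14.
Proposal Blue vs Plan C: Proposal Blue, 18–13.
Option IV vs Option I: Option IV, 22–9.
Option IV vs Plan A: 5+3+1+6+3 = 18 for Option IV, 13 for Plan A — Option IV by 18–13.
Option IV vs Plan C: Option IV, 18–13.
Option I vs Plan A: Plan A wins 19–12.
Option I vs Plan C: Option I, 16–15.
Plan A vs Plan C: Plan A preferred on 4+8 = 12 ballots; Plan C wins 19–12.
Each option drops at least one matchup (Plan E loses to Option IV; Proposal Blue loses to Plan E; Option IV loses to Proposal Blue; Option I loses to Proposal Blue; Plan A loses to Proposal Blue; Plan C loses to Proposal Blue); the cycle Plan E > Proposal Blue > Option IV > Plan E rules out a Condorcet winner.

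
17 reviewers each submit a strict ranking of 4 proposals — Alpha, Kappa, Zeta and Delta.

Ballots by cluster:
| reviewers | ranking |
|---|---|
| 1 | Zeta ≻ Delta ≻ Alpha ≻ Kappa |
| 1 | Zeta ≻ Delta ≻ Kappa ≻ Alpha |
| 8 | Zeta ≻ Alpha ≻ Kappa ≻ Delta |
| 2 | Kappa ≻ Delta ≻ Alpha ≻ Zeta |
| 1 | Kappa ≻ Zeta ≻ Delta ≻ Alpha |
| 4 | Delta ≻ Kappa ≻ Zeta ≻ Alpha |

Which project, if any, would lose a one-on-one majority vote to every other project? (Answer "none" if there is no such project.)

Head-to-head results (17 reviewers):
Alpha vs Kappa: Alpha is ranked higher on 1+8 = 9 ballots, Kappa on 8. Alpha wins 9–8.
Alpha vs Zeta: Alpha preferred on 2 ballots; Zeta wins 15–2.
Alpha vs Delta: 8 to 9, Delta.
Kappa–Zeta: Zeta 10–7.
Kappa vs Delta: 11 to 6, Kappa.
Zeta vs Delta: Zeta is ranked higher on 1+1+8+1 = 11 ballots, Delta on 6. Zeta wins 11–6.
Every project wins at least one matchup (Alpha beats Kappa; Kappa beats Delta; Zeta beats Alpha; Delta beats Alpha), so there is no Condorcet loser.

none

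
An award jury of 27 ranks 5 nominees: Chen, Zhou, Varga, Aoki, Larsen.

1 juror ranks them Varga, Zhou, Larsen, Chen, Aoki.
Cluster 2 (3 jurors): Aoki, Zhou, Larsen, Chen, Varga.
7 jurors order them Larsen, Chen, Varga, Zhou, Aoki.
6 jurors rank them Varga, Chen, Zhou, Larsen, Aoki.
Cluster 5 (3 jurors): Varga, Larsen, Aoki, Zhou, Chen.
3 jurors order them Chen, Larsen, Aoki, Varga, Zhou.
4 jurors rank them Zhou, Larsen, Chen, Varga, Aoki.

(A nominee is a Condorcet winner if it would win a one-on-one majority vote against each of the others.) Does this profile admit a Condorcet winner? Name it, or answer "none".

none

Pairwise majorities:
Chen vs Zhou: Chen wins 16–11.
Chen vs Varga: Chen, 17–10.
Chen vs Aoki: Chen, 21–6.
Chen vs Larsen: Larsen wins 18–9.
Zhou vs Varga: Varga wins 20–7.
Zhou vs Aoki: Zhou, 18–9.
Zhou vs Larsen: Zhou wins 14–13.
Varga–Aoki: Varga 21–6.
Varga–Larsen: Larsen 17–10.
Aoki vs Larsen: Larsen wins 24–3.
No nominee is unbeaten: Chen loses to Larsen; Zhou loses to Chen; Varga loses to Chen; Aoki loses to Chen; Larsen loses to Zhou. In particular Chen → Zhou → Larsen → Chen is a majority cycle — no Condorcet winner exists.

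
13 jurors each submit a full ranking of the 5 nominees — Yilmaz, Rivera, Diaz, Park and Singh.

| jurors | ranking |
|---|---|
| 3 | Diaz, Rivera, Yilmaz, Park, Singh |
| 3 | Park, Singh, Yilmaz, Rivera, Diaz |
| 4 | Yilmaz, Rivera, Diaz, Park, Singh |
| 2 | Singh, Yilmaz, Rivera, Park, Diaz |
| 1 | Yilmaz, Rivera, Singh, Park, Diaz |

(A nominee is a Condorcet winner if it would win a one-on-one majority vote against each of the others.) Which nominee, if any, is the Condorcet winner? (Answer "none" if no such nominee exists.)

Yilmaz

Check each pair by majority over 13 ballots:
Yilmaz–Rivera: Yilmaz 10–3.
Yilmaz vs Diaz: Yilmaz, 10–3.
Yilmaz vs Park: Yilmaz, 10–3.
Yilmaz vs Singh: Yilmaz wins 8–5.
Rivera vs Diaz: Rivera wins 10–3.
Rivera–Park: Rivera 10–3.
Rivera–Singh: Rivera 8–5.
Diaz vs Park: Diaz wins 7–6.
Diaz–Singh: Diaz 7–6.
Park–Singh: Park 10–3.
Only Yilmaz has no losses; Yilmaz is the Condorcet winner.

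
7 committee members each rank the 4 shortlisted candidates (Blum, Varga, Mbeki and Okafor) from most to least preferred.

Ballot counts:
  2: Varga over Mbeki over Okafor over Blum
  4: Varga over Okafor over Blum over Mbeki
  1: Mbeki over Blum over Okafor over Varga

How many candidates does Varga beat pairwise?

3

Varga against each rival (7 committee members):
Varga vs Blum: 6 to 1, Varga.
Varga vs Mbeki: Varga wins 6–1.
Varga vs Okafor: Varga is ranked higher on 2+4 = 6 ballots, Okafor on 1. Varga wins 6–1.
Varga beats Blum, Mbeki, Okafor — 3 pairwise wins.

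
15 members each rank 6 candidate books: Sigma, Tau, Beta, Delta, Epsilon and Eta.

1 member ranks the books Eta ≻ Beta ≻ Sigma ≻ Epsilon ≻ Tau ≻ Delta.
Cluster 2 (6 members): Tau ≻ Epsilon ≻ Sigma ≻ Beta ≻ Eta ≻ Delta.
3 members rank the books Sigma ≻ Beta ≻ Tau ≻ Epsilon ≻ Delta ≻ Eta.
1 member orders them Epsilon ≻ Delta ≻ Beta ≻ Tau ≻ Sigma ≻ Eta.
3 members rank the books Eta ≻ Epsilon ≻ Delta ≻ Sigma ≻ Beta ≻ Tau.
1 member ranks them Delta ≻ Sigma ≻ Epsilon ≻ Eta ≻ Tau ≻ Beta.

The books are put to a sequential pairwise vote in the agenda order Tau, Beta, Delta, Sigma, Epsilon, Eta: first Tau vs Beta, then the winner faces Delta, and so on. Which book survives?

Round 1: Tau vs Beta — 7–8, Beta advances.
Round 2: Beta vs Delta — 10–5, Beta advances.
Round 3: Beta vs Sigma — 2–13, Sigma advances.
Round 4: Sigma vs Epsilon — 5–10, Epsilon advances.
Round 5: Epsilon vs Eta — 11–4, Epsilon advances.
Epsilon survives the agenda.

Epsilon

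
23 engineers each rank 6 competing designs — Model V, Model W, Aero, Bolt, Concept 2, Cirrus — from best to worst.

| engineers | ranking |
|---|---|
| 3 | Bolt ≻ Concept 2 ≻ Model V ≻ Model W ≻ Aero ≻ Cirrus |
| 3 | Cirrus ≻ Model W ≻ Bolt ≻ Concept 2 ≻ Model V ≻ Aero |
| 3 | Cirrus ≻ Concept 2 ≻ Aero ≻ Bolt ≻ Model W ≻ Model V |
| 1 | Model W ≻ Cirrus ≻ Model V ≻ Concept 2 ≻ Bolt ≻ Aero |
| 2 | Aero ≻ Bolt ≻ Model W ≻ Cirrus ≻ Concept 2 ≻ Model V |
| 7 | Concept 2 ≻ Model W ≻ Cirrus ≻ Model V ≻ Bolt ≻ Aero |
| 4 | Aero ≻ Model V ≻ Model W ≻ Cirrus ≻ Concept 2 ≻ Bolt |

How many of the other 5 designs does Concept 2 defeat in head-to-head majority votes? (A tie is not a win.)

Concept 2 against each rival (23 engineers):
Concept 2 vs Model V: 3+3+3+2+7 = 18 for Concept 2, 5 for Model V — Concept 2 by 18–5.
Concept 2 vs Model W: 3+3+7 = 13 for Concept 2, 10 for Model W — Concept 2 by 13–10.
Concept 2 vs Aero: 3+3+3+1+7 = 17 for Concept 2, 6 for Aero — Concept 2 by 17–6.
Concept 2 vs Bolt: Concept 2, 15–8.
Concept 2 vs Cirrus: 10 to 13, Cirrus.
Concept 2 beats Model V, Model W, Aero, Bolt; loses to Cirrus — 4 pairwise wins.

4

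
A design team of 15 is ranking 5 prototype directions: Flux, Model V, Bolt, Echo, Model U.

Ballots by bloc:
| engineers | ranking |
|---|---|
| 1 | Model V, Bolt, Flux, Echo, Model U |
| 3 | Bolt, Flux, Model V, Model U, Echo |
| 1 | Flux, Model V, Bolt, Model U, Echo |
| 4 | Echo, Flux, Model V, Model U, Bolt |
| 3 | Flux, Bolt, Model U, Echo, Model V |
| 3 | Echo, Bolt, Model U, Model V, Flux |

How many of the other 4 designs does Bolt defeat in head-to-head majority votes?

3

Bolt against each rival (15 engineers):
Bolt vs Flux: 7 to 8, Flux.
Bolt vs Model V: Bolt wins 9–6.
Bolt vs Echo: Bolt preferred on 1+3+1+3 = 8 ballots; Bolt wins 8–7.
Bolt–Model U: Bolt 11–4.
Bolt beats Model V, Echo, Model U; loses to Flux — 3 pairwise wins.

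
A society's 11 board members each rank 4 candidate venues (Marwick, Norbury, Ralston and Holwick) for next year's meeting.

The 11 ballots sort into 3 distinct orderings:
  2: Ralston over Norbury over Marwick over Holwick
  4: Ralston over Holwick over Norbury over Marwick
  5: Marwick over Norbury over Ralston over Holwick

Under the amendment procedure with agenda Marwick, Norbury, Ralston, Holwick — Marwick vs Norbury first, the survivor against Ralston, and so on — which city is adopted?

Ralston

Round 1: Marwick vs Norbury — 5–6, Norbury advances.
Round 2: Norbury vs Ralston — 5–6, Ralston advances.
Round 3: Ralston vs Holwick — 11–0, Ralston advances.
Ralston survives the agenda.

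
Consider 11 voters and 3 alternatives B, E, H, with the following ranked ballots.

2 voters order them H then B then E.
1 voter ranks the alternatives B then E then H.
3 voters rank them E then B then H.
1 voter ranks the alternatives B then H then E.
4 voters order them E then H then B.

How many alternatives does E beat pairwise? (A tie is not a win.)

E against each rival (11 voters):
E vs B: E wins 7–4.
E vs H: 8 to 3, E.
E beats B, H — 2 pairwise wins.

2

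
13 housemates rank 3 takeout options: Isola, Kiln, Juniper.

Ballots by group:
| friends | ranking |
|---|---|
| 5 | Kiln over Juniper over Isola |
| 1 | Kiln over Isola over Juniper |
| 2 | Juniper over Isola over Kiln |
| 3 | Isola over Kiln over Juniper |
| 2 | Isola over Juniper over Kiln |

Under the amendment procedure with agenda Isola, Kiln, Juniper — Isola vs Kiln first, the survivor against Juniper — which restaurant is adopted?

Round 1: Isola vs Kiln — 7–6, Isola advances.
Round 2: Isola vs Juniper — 6–7, Juniper advances.
The agenda winner is Juniper.

Juniper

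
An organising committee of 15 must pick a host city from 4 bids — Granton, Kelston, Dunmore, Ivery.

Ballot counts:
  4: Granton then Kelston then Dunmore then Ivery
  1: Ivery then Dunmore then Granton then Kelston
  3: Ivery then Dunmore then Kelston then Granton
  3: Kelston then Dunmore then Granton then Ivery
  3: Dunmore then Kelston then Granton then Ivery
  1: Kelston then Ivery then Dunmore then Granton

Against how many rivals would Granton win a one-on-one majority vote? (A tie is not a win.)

1

Granton against each rival (15 organisers):
Granton vs Kelston: Granton is ranked higher on 4+1 = 5 ballots, Kelston on 10. Kelston wins 10–5.
Granton vs Dunmore: Dunmore wins 11–4.
Granton vs Ivery: Granton, 10–5.
Granton beats Ivery; loses to Kelston, Dunmore — 1 pairwise win.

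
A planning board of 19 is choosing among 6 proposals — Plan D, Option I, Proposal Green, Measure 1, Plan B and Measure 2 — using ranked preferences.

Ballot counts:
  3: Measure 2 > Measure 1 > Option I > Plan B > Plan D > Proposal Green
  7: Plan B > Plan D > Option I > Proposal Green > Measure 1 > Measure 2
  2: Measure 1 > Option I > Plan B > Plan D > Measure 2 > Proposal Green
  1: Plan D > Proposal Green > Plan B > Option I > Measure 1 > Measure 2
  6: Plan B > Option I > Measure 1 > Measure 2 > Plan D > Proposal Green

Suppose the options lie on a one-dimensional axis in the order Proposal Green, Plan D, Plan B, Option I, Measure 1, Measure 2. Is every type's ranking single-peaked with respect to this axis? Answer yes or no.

yes

Axis positions: Proposal Green=1, Plan D=2, Plan B=3, Option I=4, Measure 1=5, Measure 2=6.
Type 1 (peak Measure 2 at position 6): ranking walks positions 6-5-4-3-2-1, expanding outward from the peak — single-peaked.
Type 2 (peak Plan B at position 3): ranking walks positions 3-2-4-1-5-6, expanding outward from the peak — single-peaked.
Type 3 (peak Measure 1 at position 5): ranking walks positions 5-4-3-2-6-1, expanding outward from the peak — single-peaked.
Type 4 (peak Plan D at position 2): ranking walks positions 2-1-3-4-5-6, expanding outward from the peak — single-peaked.
Type 5 (peak Plan B at position 3): ranking walks positions 3-4-5-6-2-1, expanding outward from the peak — single-peaked.
Every ranking is single-peaked on this axis.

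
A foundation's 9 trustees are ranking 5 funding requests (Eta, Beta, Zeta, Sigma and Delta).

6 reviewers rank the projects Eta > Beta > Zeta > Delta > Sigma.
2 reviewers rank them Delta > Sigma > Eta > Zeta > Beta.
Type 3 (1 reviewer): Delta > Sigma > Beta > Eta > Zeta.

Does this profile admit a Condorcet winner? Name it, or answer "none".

Eta

Check each pair by majority over 9 ballots:
Eta vs Beta: 6+2 = 8 for Eta, 1 for Beta — Eta by 8–1.
Eta vs Zeta: 6+2+1 = 9 for Eta, 0 for Zeta — Eta by 9–0.
Eta vs Sigma: 6 to 3, Eta.
Eta vs Delta: Eta preferred on 6 ballots; Eta wins 6–3.
Beta vs Zeta: 7 to 2, Beta.
Beta vs Sigma: 6 for Beta, 3 for Sigma — Beta by 6–3.
Beta vs Delta: Beta preferred on 6 ballots; Beta wins 6–3.
Zeta vs Sigma: Zeta is ranked higher on 6 ballots, Sigma on 3. Zeta wins 6–3.
Zeta vs Delta: 6 for Zeta, 3 for Delta — Zeta by 6–3.
Sigma vs Delta: 0 for Sigma, 9 for Delta — Delta by 9–0.
Only Eta has no losses; Eta is the Condorcet winner.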